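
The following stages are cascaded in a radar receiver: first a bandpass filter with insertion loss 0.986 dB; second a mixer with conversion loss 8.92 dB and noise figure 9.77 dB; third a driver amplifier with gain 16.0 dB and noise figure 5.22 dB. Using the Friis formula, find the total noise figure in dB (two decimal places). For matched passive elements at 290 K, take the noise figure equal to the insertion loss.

Convert to linear (a loss of L dB is a gain of −L dB): F_i = 10^(NF_i/10), G_i = 10^(G_i,dB/10)
  Stage 1: F_1 = 10^(0.986/10) = 1.255, G_1 = 10^(−0.986/10) = 0.7969
  Stage 2: F_2 = 10^(9.77/10) = 9.484, G_2 = 10^(−8.92/10) = 0.1282
  Stage 3: F_3 = 10^(5.22/10) = 3.327, G_3 = 10^(16.0/10) = 39.81
Friis cascade:
  F = 1.255 + (9.484 − 1)/0.7969 + (3.327 − 1)/0.1022 = 34.67
NF = 10 log₁₀(34.67) = 15.40 dB

15.40 dB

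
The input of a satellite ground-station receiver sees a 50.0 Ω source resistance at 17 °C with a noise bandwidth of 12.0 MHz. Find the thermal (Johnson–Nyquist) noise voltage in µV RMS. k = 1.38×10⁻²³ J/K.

3.10 µV

T = 17 °C + 273.15 = 290.15 K
V_n = √(4kTRB)
4kTRB = 4 × 1.38×10⁻²³ × 290.15 × 5.00×10¹ × 1.20×10⁷ = 9.61×10⁻¹² V²
V_n = √(9.61×10⁻¹²) = 3.10×10⁻⁶ V = 3.10 µV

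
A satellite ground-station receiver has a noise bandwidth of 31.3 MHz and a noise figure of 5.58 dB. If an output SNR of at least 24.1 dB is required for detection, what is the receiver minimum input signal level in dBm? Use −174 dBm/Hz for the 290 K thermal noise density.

Sensitivity = −174 + 10 log₁₀(B) + NF + SNR_min
= −174 + 74.96 + 5.58 + 24.1
= −69.36 dBm → −69.4 dBm

−69.4 dBm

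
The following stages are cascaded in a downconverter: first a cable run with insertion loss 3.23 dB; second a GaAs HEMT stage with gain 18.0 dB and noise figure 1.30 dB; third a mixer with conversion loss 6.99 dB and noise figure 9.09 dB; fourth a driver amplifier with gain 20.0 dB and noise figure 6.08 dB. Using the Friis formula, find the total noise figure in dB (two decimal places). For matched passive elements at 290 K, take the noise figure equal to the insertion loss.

5.54 dB

Convert to linear (a loss of L dB is a gain of −L dB): F_i = 10^(NF_i/10), G_i = 10^(G_i,dB/10)
  Stage 1: F_1 = 10^(3.23/10) = 2.104, G_1 = 10^(−3.23/10) = 0.4753
  Stage 2: F_2 = 10^(1.30/10) = 1.349, G_2 = 10^(18.0/10) = 63.10
  Stage 3: F_3 = 10^(9.09/10) = 8.110, G_3 = 10^(−6.99/10) = 0.2000
  Stage 4: F_4 = 10^(6.08/10) = 4.055, G_4 = 10^(20.0/10) = 100.0
Friis cascade:
  F = 2.104 + (1.349 − 1)/0.4753 + (8.110 − 1)/29.99 + (4.055 − 1)/5.998 = 3.584
NF = 10 log₁₀(3.584) = 5.54 dB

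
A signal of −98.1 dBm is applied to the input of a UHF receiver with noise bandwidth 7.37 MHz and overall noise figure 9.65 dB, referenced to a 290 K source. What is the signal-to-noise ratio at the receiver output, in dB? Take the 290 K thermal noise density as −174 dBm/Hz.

−2.4 dB

Noise floor: N = −174 + 10 log₁₀(B) + NF
10 log₁₀(7.37×10⁶) = 68.67 dB
N = −174 + 68.67 + 9.65 = −95.68 dBm
SNR = P_sig − N = −98.1 − (−95.68) = −2.42 dB → −2.4 dB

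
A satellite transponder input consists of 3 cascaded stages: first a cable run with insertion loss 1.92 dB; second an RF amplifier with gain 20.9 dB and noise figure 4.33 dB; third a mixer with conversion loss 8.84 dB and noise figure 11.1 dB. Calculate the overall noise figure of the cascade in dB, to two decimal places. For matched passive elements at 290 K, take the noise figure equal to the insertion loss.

6.40 dB

Convert to linear (a loss of L dB is a gain of −L dB): F_i = 10^(NF_i/10), G_i = 10^(G_i,dB/10)
  Stage 1: F_1 = 10^(1.92/10) = 1.556, G_1 = 10^(−1.92/10) = 0.6427
  Stage 2: F_2 = 10^(4.33/10) = 2.710, G_2 = 10^(20.9/10) = 123.0
  Stage 3: F_3 = 10^(11.1/10) = 12.88, G_3 = 10^(−8.84/10) = 0.1306
Friis cascade:
  F = 1.556 + (2.710 − 1)/0.6427 + (12.88 − 1)/79.07 = 4.367
NF = 10 log₁₀(4.367) = 6.40 dB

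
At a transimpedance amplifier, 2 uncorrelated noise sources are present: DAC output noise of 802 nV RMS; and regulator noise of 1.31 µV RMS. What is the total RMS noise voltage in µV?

1.54 µV

Uncorrelated sources add in power (mean-square): V_tot = √(ΣV_i²)
V_tot = √[(8.02×10⁻⁷)² + (1.31×10⁻⁶)²] = 1.54×10⁻⁶ V = 1.54 µV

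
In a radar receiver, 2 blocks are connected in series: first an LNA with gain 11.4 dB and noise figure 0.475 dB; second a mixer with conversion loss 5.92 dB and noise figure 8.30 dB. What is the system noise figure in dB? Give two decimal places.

Convert to linear (a loss of L dB is a gain of −L dB): F_i = 10^(NF_i/10), G_i = 10^(G_i,dB/10)
  Stage 1: F_1 = 10^(0.475/10) = 1.116, G_1 = 10^(11.4/10) = 13.80
  Stage 2: F_2 = 10^(8.30/10) = 6.761, G_2 = 10^(−5.92/10) = 0.2559
Friis cascade:
  F = 1.116 + (6.761 − 1)/13.80 = 1.533
NF = 10 log₁₀(1.533) = 1.86 dB

1.86 dB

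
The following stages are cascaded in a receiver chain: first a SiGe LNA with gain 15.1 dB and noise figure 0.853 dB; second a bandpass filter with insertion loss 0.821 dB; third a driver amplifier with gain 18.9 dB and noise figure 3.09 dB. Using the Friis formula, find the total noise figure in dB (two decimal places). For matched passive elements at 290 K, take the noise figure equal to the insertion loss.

1.01 dB

Convert to linear (a loss of L dB is a gain of −L dB): F_i = 10^(NF_i/10), G_i = 10^(G_i,dB/10)
  Stage 1: F_1 = 10^(0.853/10) = 1.217, G_1 = 10^(15.1/10) = 32.36
  Stage 2: F_2 = 10^(0.821/10) = 1.208, G_2 = 10^(−0.821/10) = 0.8278
  Stage 3: F_3 = 10^(3.09/10) = 2.037, G_3 = 10^(18.9/10) = 77.62
Friis cascade:
  F = 1.217 + (1.208 − 1)/32.36 + (2.037 − 1)/26.79 = 1.262
NF = 10 log₁₀(1.262) = 1.01 dB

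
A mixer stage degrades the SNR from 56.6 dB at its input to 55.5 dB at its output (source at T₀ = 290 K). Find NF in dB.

NF (dB) = SNR_in(dB) − SNR_out(dB) when the source is at T₀
NF = 56.6 − 55.5 = 1.1 dB

1.1 dB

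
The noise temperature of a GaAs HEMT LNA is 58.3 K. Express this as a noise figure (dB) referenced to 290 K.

F = 1 + T_e/T₀ = 1 + 58.3/290 = 1.20103
NF = 10 log₁₀(1.20103) = 0.796 dB

0.796 dB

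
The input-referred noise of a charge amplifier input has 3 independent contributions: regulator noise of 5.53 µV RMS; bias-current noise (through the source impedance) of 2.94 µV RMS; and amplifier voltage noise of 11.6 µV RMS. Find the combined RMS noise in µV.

13.2 µV

Uncorrelated sources add in power (mean-square): V_tot = √(ΣV_i²)
V_tot = √[(5.53×10⁻⁶)² + (2.94×10⁻⁶)² + (1.16×10⁻⁵)²] = 1.32×10⁻⁵ V = 13.2 µV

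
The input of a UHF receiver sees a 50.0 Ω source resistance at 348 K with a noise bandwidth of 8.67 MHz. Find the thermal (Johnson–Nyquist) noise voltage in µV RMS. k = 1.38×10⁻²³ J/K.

V_n = √(4kTRB)
4kTRB = 4 × 1.38×10⁻²³ × 348 × 5.00×10¹ × 8.67×10⁶ = 8.33×10⁻¹² V²
V_n = √(8.33×10⁻¹²) = 2.89×10⁻⁶ V = 2.89 µV

2.89 µV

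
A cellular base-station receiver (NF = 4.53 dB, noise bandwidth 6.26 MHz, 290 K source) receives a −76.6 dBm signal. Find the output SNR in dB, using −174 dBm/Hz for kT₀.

Noise floor: N = −174 + 10 log₁₀(B) + NF
10 log₁₀(6.26×10⁶) = 67.97 dB
N = −174 + 67.97 + 4.53 = −101.50 dBm
SNR = P_sig − N = −76.6 − (−101.50) = 24.90 dB → 24.9 dB

24.9 dB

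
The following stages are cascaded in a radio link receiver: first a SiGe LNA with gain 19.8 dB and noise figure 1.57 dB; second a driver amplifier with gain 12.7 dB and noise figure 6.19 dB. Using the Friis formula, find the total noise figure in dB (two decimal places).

1.67 dB

Convert to linear (a loss of L dB is a gain of −L dB): F_i = 10^(NF_i/10), G_i = 10^(G_i,dB/10)
  Stage 1: F_1 = 10^(1.57/10) = 1.435, G_1 = 10^(19.8/10) = 95.50
  Stage 2: F_2 = 10^(6.19/10) = 4.159, G_2 = 10^(12.7/10) = 18.62
Friis cascade:
  F = 1.435 + (4.159 − 1)/95.50 = 1.469
NF = 10 log₁₀(1.469) = 1.67 dB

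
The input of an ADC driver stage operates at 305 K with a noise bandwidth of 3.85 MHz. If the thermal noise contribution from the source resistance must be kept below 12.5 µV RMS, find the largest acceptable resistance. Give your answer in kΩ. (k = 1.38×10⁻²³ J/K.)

Johnson–Nyquist: V_n = √(4kTRB) ⇒ R = V_n² / (4kTB)
4kTB = 4 × 1.38×10⁻²³ × 305 × 3.85×10⁶ = 6.48×10⁻¹⁴
R = (1.25×10⁻⁵)² / 6.48×10⁻¹⁴ = 2.41×10³ Ω = 2.41 kΩ

2.41 kΩ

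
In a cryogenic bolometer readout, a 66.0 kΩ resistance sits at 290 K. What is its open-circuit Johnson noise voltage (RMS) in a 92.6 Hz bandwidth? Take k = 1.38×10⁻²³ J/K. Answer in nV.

313 nV

V_n = √(4kTRB)
4kTRB = 4 × 1.38×10⁻²³ × 290 × 6.60×10⁴ × 9.26×10¹ = 9.78×10⁻¹⁴ V²
V_n = √(9.78×10⁻¹⁴) = 3.13×10⁻⁷ V = 313 nV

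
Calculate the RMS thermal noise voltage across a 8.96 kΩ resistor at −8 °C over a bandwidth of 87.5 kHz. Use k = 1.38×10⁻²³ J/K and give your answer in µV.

3.39 µV

T = −8 °C + 273.15 = 265.15 K
V_n = √(4kTRB)
4kTRB = 4 × 1.38×10⁻²³ × 265.15 × 8.96×10³ × 8.75×10⁴ = 1.15×10⁻¹¹ V²
V_n = √(1.15×10⁻¹¹) = 3.39×10⁻⁶ V = 3.39 µV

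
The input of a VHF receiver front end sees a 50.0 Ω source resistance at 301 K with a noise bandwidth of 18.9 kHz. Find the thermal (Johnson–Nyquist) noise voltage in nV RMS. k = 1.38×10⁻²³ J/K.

125 nV

V_n = √(4kTRB)
4kTRB = 4 × 1.38×10⁻²³ × 301 × 5.00×10¹ × 1.89×10⁴ = 1.57×10⁻¹⁴ V²
V_n = √(1.57×10⁻¹⁴) = 1.25×10⁻⁷ V = 125 nV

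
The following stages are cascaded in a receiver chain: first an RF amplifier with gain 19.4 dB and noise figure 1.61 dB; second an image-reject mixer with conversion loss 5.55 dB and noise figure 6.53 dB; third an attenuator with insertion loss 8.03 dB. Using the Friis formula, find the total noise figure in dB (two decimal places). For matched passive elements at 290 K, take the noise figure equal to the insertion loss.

2.33 dB

Convert to linear (a loss of L dB is a gain of −L dB): F_i = 10^(NF_i/10), G_i = 10^(G_i,dB/10)
  Stage 1: F_1 = 10^(1.61/10) = 1.449, G_1 = 10^(19.4/10) = 87.10
  Stage 2: F_2 = 10^(6.53/10) = 4.498, G_2 = 10^(−5.55/10) = 0.2786
  Stage 3: F_3 = 10^(8.03/10) = 6.353, G_3 = 10^(−8.03/10) = 0.1574
Friis cascade:
  F = 1.449 + (4.498 − 1)/87.10 + (6.353 − 1)/24.27 = 1.710
NF = 10 log₁₀(1.710) = 2.33 dB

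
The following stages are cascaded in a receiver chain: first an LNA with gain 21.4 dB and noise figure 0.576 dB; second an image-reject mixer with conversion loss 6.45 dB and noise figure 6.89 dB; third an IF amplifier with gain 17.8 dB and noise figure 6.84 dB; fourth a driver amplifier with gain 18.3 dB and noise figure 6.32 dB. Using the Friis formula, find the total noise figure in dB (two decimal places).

Convert to linear (a loss of L dB is a gain of −L dB): F_i = 10^(NF_i/10), G_i = 10^(G_i,dB/10)
  Stage 1: F_1 = 10^(0.576/10) = 1.142, G_1 = 10^(21.4/10) = 138.0
  Stage 2: F_2 = 10^(6.89/10) = 4.887, G_2 = 10^(−6.45/10) = 0.2265
  Stage 3: F_3 = 10^(6.84/10) = 4.831, G_3 = 10^(17.8/10) = 60.26
  Stage 4: F_4 = 10^(6.32/10) = 4.285, G_4 = 10^(18.3/10) = 67.61
Friis cascade:
  F = 1.142 + (4.887 − 1)/138.0 + (4.831 − 1)/31.26 + (4.285 − 1)/1884 = 1.294
NF = 10 log₁₀(1.294) = 1.12 dB

1.12 dB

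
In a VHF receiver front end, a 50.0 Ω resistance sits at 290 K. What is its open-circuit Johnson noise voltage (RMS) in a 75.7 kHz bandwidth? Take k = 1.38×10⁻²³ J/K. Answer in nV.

246 nV

V_n = √(4kTRB)
4kTRB = 4 × 1.38×10⁻²³ × 290 × 5.00×10¹ × 7.57×10⁴ = 6.06×10⁻¹⁴ V²
V_n = √(6.06×10⁻¹⁴) = 2.46×10⁻⁷ V = 246 nV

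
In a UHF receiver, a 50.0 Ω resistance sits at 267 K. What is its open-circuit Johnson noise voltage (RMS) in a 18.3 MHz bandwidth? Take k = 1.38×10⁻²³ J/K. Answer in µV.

V_n = √(4kTRB)
4kTRB = 4 × 1.38×10⁻²³ × 267 × 5.00×10¹ × 1.83×10⁷ = 1.35×10⁻¹¹ V²
V_n = √(1.35×10⁻¹¹) = 3.67×10⁻⁶ V = 3.67 µV

3.67 µV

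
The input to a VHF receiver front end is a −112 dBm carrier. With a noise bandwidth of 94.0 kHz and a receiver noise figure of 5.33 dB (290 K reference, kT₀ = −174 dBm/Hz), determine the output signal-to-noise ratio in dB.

Noise floor: N = −174 + 10 log₁₀(B) + NF
10 log₁₀(9.40×10⁴) = 49.73 dB
N = −174 + 49.73 + 5.33 = −118.94 dBm
SNR = P_sig − N = −112 − (−118.94) = 6.94 dB → 6.9 dB

6.9 dB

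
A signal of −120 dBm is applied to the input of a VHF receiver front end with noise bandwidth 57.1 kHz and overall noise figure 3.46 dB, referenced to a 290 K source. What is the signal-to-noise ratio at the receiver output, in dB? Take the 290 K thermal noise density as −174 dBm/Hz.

Noise floor: N = −174 + 10 log₁₀(B) + NF
10 log₁₀(5.71×10⁴) = 47.57 dB
N = −174 + 47.57 + 3.46 = −122.97 dBm
SNR = P_sig − N = −120 − (−122.97) = 2.97 dB → 3.0 dB

3.0 dB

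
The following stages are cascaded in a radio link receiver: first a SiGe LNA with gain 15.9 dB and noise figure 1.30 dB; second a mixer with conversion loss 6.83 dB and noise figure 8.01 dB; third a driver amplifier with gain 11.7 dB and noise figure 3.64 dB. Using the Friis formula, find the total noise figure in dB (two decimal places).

Convert to linear (a loss of L dB is a gain of −L dB): F_i = 10^(NF_i/10), G_i = 10^(G_i,dB/10)
  Stage 1: F_1 = 10^(1.30/10) = 1.349, G_1 = 10^(15.9/10) = 38.90
  Stage 2: F_2 = 10^(8.01/10) = 6.324, G_2 = 10^(−6.83/10) = 0.2075
  Stage 3: F_3 = 10^(3.64/10) = 2.312, G_3 = 10^(11.7/10) = 14.79
Friis cascade:
  F = 1.349 + (6.324 − 1)/38.90 + (2.312 − 1)/8.072 = 1.648
NF = 10 log₁₀(1.648) = 2.17 dB

2.17 dB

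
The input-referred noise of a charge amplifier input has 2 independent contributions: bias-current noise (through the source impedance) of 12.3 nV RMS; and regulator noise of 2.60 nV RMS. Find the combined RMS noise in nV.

Uncorrelated sources add in power (mean-square): V_tot = √(ΣV_i²)
V_tot = √[(1.23×10⁻⁸)² + (2.60×10⁻⁹)²] = 1.26×10⁻⁸ V = 12.6 nV

12.6 nV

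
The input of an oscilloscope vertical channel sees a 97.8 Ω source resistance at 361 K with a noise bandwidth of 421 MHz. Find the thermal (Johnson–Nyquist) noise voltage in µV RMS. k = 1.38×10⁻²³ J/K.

V_n = √(4kTRB)
4kTRB = 4 × 1.38×10⁻²³ × 361 × 9.78×10¹ × 4.21×10⁸ = 8.20×10⁻¹⁰ V²
V_n = √(8.20×10⁻¹⁰) = 2.86×10⁻⁵ V = 28.6 µV

28.6 µV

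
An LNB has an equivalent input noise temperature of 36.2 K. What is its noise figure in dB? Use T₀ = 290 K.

0.511 dB

F = 1 + T_e/T₀ = 1 + 36.2/290 = 1.12483
NF = 10 log₁₀(1.12483) = 0.511 dB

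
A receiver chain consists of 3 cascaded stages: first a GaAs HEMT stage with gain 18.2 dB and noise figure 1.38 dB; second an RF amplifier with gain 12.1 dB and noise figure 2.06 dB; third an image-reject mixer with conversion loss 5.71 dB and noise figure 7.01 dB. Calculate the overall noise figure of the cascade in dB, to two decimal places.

1.42 dB

Convert to linear (a loss of L dB is a gain of −L dB): F_i = 10^(NF_i/10), G_i = 10^(G_i,dB/10)
  Stage 1: F_1 = 10^(1.38/10) = 1.374, G_1 = 10^(18.2/10) = 66.07
  Stage 2: F_2 = 10^(2.06/10) = 1.607, G_2 = 10^(12.1/10) = 16.22
  Stage 3: F_3 = 10^(7.01/10) = 5.023, G_3 = 10^(−5.71/10) = 0.2685
Friis cascade:
  F = 1.374 + (1.607 − 1)/66.07 + (5.023 − 1)/1072 = 1.387
NF = 10 log₁₀(1.387) = 1.42 dB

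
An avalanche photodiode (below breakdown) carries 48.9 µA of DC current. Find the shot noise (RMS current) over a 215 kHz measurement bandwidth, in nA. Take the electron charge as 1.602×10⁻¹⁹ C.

1.84 nA

I_n = √(2qI·B)
2qI·B = 2 × 1.602×10⁻¹⁹ × 4.89×10⁻⁵ × 2.15×10⁵ = 3.37×10⁻¹⁸ A²
I_n = √(3.37×10⁻¹⁸) = 1.84×10⁻⁹ A = 1.84 nA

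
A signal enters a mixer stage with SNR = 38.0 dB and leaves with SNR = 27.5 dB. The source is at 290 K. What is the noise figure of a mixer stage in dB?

NF (dB) = SNR_in(dB) − SNR_out(dB) when the source is at T₀
NF = 38.0 − 27.5 = 10.5 dB

10.5 dB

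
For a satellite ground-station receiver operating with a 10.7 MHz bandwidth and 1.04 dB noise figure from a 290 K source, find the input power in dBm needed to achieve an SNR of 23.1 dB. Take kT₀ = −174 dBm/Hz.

Sensitivity = −174 + 10 log₁₀(B) + NF + SNR_min
= −174 + 70.29 + 1.04 + 23.1
= −79.57 dBm → −79.6 dBm

−79.6 dBm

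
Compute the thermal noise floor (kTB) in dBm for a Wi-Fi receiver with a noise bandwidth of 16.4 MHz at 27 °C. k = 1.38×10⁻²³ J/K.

−101.7 dBm

T = 27 °C + 273.15 = 300.15 K
P_n = kTB = 1.38×10⁻²³ × 300.15 × 1.64×10⁷ = 6.79×10⁻¹⁴ W
In dBm: 10 log₁₀(6.79×10⁻¹⁴ / 10⁻³) = −101.7 dBm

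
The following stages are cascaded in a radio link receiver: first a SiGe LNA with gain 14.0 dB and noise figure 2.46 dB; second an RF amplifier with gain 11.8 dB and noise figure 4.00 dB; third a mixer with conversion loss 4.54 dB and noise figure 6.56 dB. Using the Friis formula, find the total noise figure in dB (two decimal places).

2.63 dB

Convert to linear (a loss of L dB is a gain of −L dB): F_i = 10^(NF_i/10), G_i = 10^(G_i,dB/10)
  Stage 1: F_1 = 10^(2.46/10) = 1.762, G_1 = 10^(14.0/10) = 25.12
  Stage 2: F_2 = 10^(4.00/10) = 2.512, G_2 = 10^(11.8/10) = 15.14
  Stage 3: F_3 = 10^(6.56/10) = 4.529, G_3 = 10^(−4.54/10) = 0.3516
Friis cascade:
  F = 1.762 + (2.512 − 1)/25.12 + (4.529 − 1)/380.2 = 1.831
NF = 10 log₁₀(1.831) = 2.63 dB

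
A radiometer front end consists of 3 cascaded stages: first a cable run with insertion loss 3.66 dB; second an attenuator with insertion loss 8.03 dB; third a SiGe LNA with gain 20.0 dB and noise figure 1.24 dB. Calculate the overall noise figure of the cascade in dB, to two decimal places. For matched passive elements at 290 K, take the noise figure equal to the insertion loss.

12.93 dB

Convert to linear (a loss of L dB is a gain of −L dB): F_i = 10^(NF_i/10), G_i = 10^(G_i,dB/10)
  Stage 1: F_1 = 10^(3.66/10) = 2.323, G_1 = 10^(−3.66/10) = 0.4305
  Stage 2: F_2 = 10^(8.03/10) = 6.353, G_2 = 10^(−8.03/10) = 0.1574
  Stage 3: F_3 = 10^(1.24/10) = 1.330, G_3 = 10^(20.0/10) = 100.0
Friis cascade:
  F = 2.323 + (6.353 − 1)/0.4305 + (1.330 − 1)/0.06776 = 19.63
NF = 10 log₁₀(19.63) = 12.93 dB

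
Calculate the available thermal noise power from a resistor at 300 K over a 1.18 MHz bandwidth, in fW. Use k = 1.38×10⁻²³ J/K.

4.89 fW

P_n = kTB = 1.38×10⁻²³ × 300 × 1.18×10⁶ = 4.89×10⁻¹⁵ W = 4.89 fW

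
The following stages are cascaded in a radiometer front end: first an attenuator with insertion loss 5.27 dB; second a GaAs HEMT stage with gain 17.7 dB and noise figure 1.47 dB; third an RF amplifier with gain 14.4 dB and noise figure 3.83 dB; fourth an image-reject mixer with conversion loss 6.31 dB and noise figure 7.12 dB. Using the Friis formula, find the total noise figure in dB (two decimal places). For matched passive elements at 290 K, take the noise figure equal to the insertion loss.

Convert to linear (a loss of L dB is a gain of −L dB): F_i = 10^(NF_i/10), G_i = 10^(G_i,dB/10)
  Stage 1: F_1 = 10^(5.27/10) = 3.365, G_1 = 10^(−5.27/10) = 0.2972
  Stage 2: F_2 = 10^(1.47/10) = 1.403, G_2 = 10^(17.7/10) = 58.88
  Stage 3: F_3 = 10^(3.83/10) = 2.415, G_3 = 10^(14.4/10) = 27.54
  Stage 4: F_4 = 10^(7.12/10) = 5.152, G_4 = 10^(−6.31/10) = 0.2339
Friis cascade:
  F = 3.365 + (1.403 − 1)/0.2972 + (2.415 − 1)/17.50 + (5.152 − 1)/481.9 = 4.810
NF = 10 log₁₀(4.810) = 6.82 dB

6.82 dB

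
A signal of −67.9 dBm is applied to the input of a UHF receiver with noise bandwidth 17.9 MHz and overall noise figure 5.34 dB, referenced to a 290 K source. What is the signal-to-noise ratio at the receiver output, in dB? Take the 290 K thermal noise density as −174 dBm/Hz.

28.2 dB

Noise floor: N = −174 + 10 log₁₀(B) + NF
10 log₁₀(1.79×10⁷) = 72.53 dB
N = −174 + 72.53 + 5.34 = −96.13 dBm
SNR = P_sig − N = −67.9 − (−96.13) = 28.23 dB → 28.2 dB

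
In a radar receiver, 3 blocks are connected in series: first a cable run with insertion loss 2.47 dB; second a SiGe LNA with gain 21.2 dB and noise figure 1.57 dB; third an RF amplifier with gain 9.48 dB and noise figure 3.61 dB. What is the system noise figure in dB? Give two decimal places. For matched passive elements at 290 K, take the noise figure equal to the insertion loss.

Convert to linear (a loss of L dB is a gain of −L dB): F_i = 10^(NF_i/10), G_i = 10^(G_i,dB/10)
  Stage 1: F_1 = 10^(2.47/10) = 1.766, G_1 = 10^(−2.47/10) = 0.5662
  Stage 2: F_2 = 10^(1.57/10) = 1.435, G_2 = 10^(21.2/10) = 131.8
  Stage 3: F_3 = 10^(3.61/10) = 2.296, G_3 = 10^(9.48/10) = 8.872
Friis cascade:
  F = 1.766 + (1.435 − 1)/0.5662 + (2.296 − 1)/74.64 = 2.552
NF = 10 log₁₀(2.552) = 4.07 dB

4.07 dB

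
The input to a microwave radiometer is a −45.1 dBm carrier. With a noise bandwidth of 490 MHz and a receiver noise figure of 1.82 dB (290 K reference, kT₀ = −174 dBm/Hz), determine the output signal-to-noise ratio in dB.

Noise floor: N = −174 + 10 log₁₀(B) + NF
10 log₁₀(4.90×10⁸) = 86.9 dB
N = −174 + 86.9 + 1.82 = −85.28 dBm
SNR = P_sig − N = −45.1 − (−85.28) = 40.18 dB → 40.2 dB

40.2 dB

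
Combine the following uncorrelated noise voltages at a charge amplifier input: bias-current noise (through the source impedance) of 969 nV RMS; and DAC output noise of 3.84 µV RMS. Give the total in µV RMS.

Uncorrelated sources add in power (mean-square): V_tot = √(ΣV_i²)
V_tot = √[(9.69×10⁻⁷)² + (3.84×10⁻⁶)²] = 3.96×10⁻⁶ V = 3.96 µV

3.96 µV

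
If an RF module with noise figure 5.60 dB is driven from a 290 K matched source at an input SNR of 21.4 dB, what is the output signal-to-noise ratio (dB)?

15.80 dB

By definition F = SNR_in/SNR_out, so in dB: SNR_out = SNR_in − NF
SNR_out = 21.4 − 5.60 = 15.80 dB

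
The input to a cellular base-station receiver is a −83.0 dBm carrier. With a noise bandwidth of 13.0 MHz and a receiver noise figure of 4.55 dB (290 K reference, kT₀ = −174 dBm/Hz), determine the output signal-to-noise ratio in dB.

Noise floor: N = −174 + 10 log₁₀(B) + NF
10 log₁₀(1.30×10⁷) = 71.14 dB
N = −174 + 71.14 + 4.55 = −98.31 dBm
SNR = P_sig − N = −83.0 − (−98.31) = 15.31 dB → 15.3 dB

15.3 dB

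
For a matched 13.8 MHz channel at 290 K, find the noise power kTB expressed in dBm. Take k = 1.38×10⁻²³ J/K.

P_n = kTB = 1.38×10⁻²³ × 290 × 1.38×10⁷ = 5.52×10⁻¹⁴ W
In dBm: 10 log₁₀(5.52×10⁻¹⁴ / 10⁻³) = −102.6 dBm

−102.6 dBm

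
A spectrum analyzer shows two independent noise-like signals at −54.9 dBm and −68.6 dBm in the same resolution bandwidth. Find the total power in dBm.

−54.7 dBm

Convert to linear, add, convert back:
P₁ = 3.24×10⁻⁹ W, P₂ = 1.38×10⁻¹⁰ W
P_tot = 3.37×10⁻⁹ W → 10 log₁₀(P_tot / 10⁻³) = −54.7 dBm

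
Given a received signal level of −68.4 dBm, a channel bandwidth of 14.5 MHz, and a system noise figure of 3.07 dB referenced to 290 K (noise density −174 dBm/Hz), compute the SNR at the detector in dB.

30.9 dB

Noise floor: N = −174 + 10 log₁₀(B) + NF
10 log₁₀(1.45×10⁷) = 71.61 dB
N = −174 + 71.61 + 3.07 = −99.32 dBm
SNR = P_sig − N = −68.4 − (−99.32) = 30.92 dB → 30.9 dB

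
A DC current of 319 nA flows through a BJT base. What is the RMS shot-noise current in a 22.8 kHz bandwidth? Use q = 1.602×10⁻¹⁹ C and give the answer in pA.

I_n = √(2qI·B)
2qI·B = 2 × 1.602×10⁻¹⁹ × 3.19×10⁻⁷ × 2.28×10⁴ = 2.33×10⁻²¹ A²
I_n = √(2.33×10⁻²¹) = 4.83×10⁻¹¹ A = 48.3 pA

48.3 pA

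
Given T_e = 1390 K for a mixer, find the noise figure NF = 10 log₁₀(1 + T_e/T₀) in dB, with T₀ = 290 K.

7.63 dB

F = 1 + T_e/T₀ = 1 + 1390/290 = 5.7931
NF = 10 log₁₀(5.7931) = 7.63 dB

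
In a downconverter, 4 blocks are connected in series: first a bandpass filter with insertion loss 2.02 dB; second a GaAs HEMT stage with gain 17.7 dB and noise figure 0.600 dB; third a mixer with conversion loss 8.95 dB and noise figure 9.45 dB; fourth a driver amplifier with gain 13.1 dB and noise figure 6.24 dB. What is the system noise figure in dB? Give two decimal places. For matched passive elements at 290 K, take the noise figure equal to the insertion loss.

4.35 dB

Convert to linear (a loss of L dB is a gain of −L dB): F_i = 10^(NF_i/10), G_i = 10^(G_i,dB/10)
  Stage 1: F_1 = 10^(2.02/10) = 1.592, G_1 = 10^(−2.02/10) = 0.6281
  Stage 2: F_2 = 10^(0.600/10) = 1.148, G_2 = 10^(17.7/10) = 58.88
  Stage 3: F_3 = 10^(9.45/10) = 8.810, G_3 = 10^(−8.95/10) = 0.1274
  Stage 4: F_4 = 10^(6.24/10) = 4.207, G_4 = 10^(13.1/10) = 20.42
Friis cascade:
  F = 1.592 + (1.148 − 1)/0.6281 + (8.810 − 1)/36.98 + (4.207 − 1)/4.710 = 2.720
NF = 10 log₁₀(2.720) = 4.35 dB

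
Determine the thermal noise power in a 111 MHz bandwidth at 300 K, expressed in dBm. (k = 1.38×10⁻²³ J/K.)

P_n = kTB = 1.38×10⁻²³ × 300 × 1.11×10⁸ = 4.60×10⁻¹³ W
In dBm: 10 log₁₀(4.60×10⁻¹³ / 10⁻³) = −93.4 dBm

−93.4 dBm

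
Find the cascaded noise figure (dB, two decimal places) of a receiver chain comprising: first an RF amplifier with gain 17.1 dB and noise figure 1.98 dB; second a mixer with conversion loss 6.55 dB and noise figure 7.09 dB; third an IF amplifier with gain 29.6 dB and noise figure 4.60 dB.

Convert to linear (a loss of L dB is a gain of −L dB): F_i = 10^(NF_i/10), G_i = 10^(G_i,dB/10)
  Stage 1: F_1 = 10^(1.98/10) = 1.578, G_1 = 10^(17.1/10) = 51.29
  Stage 2: F_2 = 10^(7.09/10) = 5.117, G_2 = 10^(−6.55/10) = 0.2213
  Stage 3: F_3 = 10^(4.60/10) = 2.884, G_3 = 10^(29.6/10) = 912.0
Friis cascade:
  F = 1.578 + (5.117 − 1)/51.29 + (2.884 − 1)/11.35 = 1.824
NF = 10 log₁₀(1.824) = 2.61 dB

2.61 dB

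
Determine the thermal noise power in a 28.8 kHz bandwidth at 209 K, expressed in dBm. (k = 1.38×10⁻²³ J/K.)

P_n = kTB = 1.38×10⁻²³ × 209 × 2.88×10⁴ = 8.31×10⁻¹⁷ W
In dBm: 10 log₁₀(8.31×10⁻¹⁷ / 10⁻³) = −130.8 dBm

−130.8 dBm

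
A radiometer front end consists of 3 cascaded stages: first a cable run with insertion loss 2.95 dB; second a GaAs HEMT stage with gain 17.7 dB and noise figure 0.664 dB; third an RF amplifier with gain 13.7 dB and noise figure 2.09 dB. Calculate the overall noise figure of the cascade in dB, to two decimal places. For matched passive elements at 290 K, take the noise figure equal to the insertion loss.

3.65 dB

Convert to linear (a loss of L dB is a gain of −L dB): F_i = 10^(NF_i/10), G_i = 10^(G_i,dB/10)
  Stage 1: F_1 = 10^(2.95/10) = 1.972, G_1 = 10^(−2.95/10) = 0.5070
  Stage 2: F_2 = 10^(0.664/10) = 1.165, G_2 = 10^(17.7/10) = 58.88
  Stage 3: F_3 = 10^(2.09/10) = 1.618, G_3 = 10^(13.7/10) = 23.44
Friis cascade:
  F = 1.972 + (1.165 − 1)/0.5070 + (1.618 − 1)/29.85 = 2.319
NF = 10 log₁₀(2.319) = 3.65 dB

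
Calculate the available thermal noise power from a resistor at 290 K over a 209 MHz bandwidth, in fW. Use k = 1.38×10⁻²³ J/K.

P_n = kTB = 1.38×10⁻²³ × 290 × 2.09×10⁸ = 8.36×10⁻¹³ W = 836 fW

836 fW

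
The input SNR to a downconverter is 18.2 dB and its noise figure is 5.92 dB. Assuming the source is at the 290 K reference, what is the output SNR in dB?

12.28 dB

By definition F = SNR_in/SNR_out, so in dB: SNR_out = SNR_in − NF
SNR_out = 18.2 − 5.92 = 12.28 dB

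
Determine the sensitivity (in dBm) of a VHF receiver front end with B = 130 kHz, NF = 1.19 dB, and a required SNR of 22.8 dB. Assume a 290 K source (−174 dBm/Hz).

−98.9 dBm

Sensitivity = −174 + 10 log₁₀(B) + NF + SNR_min
= −174 + 51.14 + 1.19 + 22.8
= −98.87 dBm → −98.9 dBm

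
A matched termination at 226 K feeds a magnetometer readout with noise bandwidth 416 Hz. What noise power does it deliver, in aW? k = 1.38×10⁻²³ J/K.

P_n = kTB = 1.38×10⁻²³ × 226 × 4.16×10² = 1.30×10⁻¹⁸ W = 1.30 aW

1.30 aW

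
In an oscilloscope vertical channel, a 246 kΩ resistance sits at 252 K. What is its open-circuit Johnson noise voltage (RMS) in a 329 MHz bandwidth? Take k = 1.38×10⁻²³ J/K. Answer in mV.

V_n = √(4kTRB)
4kTRB = 4 × 1.38×10⁻²³ × 252 × 2.46×10⁵ × 3.29×10⁸ = 1.13×10⁻⁶ V²
V_n = √(1.13×10⁻⁶) = 1.06×10⁻³ V = 1.06 mV

1.06 mV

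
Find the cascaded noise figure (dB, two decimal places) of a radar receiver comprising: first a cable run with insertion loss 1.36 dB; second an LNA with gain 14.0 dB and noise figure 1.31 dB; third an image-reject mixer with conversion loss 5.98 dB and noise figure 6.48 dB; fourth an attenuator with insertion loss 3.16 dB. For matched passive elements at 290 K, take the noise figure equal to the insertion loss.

3.56 dB

Convert to linear (a loss of L dB is a gain of −L dB): F_i = 10^(NF_i/10), G_i = 10^(G_i,dB/10)
  Stage 1: F_1 = 10^(1.36/10) = 1.368, G_1 = 10^(−1.36/10) = 0.7311
  Stage 2: F_2 = 10^(1.31/10) = 1.352, G_2 = 10^(14.0/10) = 25.12
  Stage 3: F_3 = 10^(6.48/10) = 4.446, G_3 = 10^(−5.98/10) = 0.2523
  Stage 4: F_4 = 10^(3.16/10) = 2.070, G_4 = 10^(−3.16/10) = 0.4831
Friis cascade:
  F = 1.368 + (1.352 − 1)/0.7311 + (4.446 − 1)/18.37 + (2.070 − 1)/4.634 = 2.268
NF = 10 log₁₀(2.268) = 3.56 dB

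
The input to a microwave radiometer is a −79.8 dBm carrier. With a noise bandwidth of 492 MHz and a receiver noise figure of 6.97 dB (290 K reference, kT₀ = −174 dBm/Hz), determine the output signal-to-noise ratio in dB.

Noise floor: N = −174 + 10 log₁₀(B) + NF
10 log₁₀(4.92×10⁸) = 86.92 dB
N = −174 + 86.92 + 6.97 = −80.11 dBm
SNR = P_sig − N = −79.8 − (−80.11) = 0.31 dB → 0.3 dB

0.3 dB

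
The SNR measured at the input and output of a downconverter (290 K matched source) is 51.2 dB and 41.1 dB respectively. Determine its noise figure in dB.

10.1 dB

NF (dB) = SNR_in(dB) − SNR_out(dB) when the source is at T₀
NF = 51.2 − 41.1 = 10.1 dB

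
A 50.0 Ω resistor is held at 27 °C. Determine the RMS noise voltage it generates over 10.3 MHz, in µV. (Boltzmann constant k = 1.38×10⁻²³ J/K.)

T = 27 °C + 273.15 = 300.15 K
V_n = √(4kTRB)
4kTRB = 4 × 1.38×10⁻²³ × 300.15 × 5.00×10¹ × 1.03×10⁷ = 8.53×10⁻¹² V²
V_n = √(8.53×10⁻¹²) = 2.92×10⁻⁶ V = 2.92 µV

2.92 µV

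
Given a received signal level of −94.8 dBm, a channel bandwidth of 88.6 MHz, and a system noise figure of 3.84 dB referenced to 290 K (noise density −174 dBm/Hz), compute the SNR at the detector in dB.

−4.1 dB

Noise floor: N = −174 + 10 log₁₀(B) + NF
10 log₁₀(8.86×10⁷) = 79.47 dB
N = −174 + 79.47 + 3.84 = −90.69 dBm
SNR = P_sig − N = −94.8 − (−90.69) = −4.11 dB → −4.1 dB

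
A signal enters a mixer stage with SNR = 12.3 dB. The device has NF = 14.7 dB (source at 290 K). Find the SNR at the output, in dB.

−2.4 dB

By definition F = SNR_in/SNR_out, so in dB: SNR_out = SNR_in − NF
SNR_out = 12.3 − 14.7 = −2.4 dB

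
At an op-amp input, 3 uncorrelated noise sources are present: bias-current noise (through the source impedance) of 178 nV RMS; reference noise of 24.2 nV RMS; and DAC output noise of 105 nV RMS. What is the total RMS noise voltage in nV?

Uncorrelated sources add in power (mean-square): V_tot = √(ΣV_i²)
V_tot = √[(1.78×10⁻⁷)² + (2.42×10⁻⁸)² + (1.05×10⁻⁷)²] = 2.08×10⁻⁷ V = 208 nV

208 nV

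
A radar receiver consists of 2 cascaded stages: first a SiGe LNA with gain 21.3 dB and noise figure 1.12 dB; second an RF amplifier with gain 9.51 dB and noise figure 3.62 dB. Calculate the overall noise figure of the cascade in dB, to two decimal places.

Convert to linear (a loss of L dB is a gain of −L dB): F_i = 10^(NF_i/10), G_i = 10^(G_i,dB/10)
  Stage 1: F_1 = 10^(1.12/10) = 1.294, G_1 = 10^(21.3/10) = 134.9
  Stage 2: F_2 = 10^(3.62/10) = 2.301, G_2 = 10^(9.51/10) = 8.933
Friis cascade:
  F = 1.294 + (2.301 − 1)/134.9 = 1.304
NF = 10 log₁₀(1.304) = 1.15 dB

1.15 dB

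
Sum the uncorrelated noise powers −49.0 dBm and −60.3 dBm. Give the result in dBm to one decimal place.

Convert to linear, add, convert back:
P₁ = 1.26×10⁻⁸ W, P₂ = 9.33×10⁻¹⁰ W
P_tot = 1.35×10⁻⁸ W → 10 log₁₀(P_tot / 10⁻³) = −48.7 dBm

−48.7 dBm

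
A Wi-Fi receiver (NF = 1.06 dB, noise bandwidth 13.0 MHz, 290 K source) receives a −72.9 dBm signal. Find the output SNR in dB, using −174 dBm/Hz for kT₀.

Noise floor: N = −174 + 10 log₁₀(B) + NF
10 log₁₀(1.30×10⁷) = 71.14 dB
N = −174 + 71.14 + 1.06 = −101.80 dBm
SNR = P_sig − N = −72.9 − (−101.80) = 28.90 dB → 28.9 dB

28.9 dB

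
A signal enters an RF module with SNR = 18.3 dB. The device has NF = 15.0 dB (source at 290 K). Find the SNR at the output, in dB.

By definition F = SNR_in/SNR_out, so in dB: SNR_out = SNR_in − NF
SNR_out = 18.3 − 15.0 = 3.3 dB

3.3 dB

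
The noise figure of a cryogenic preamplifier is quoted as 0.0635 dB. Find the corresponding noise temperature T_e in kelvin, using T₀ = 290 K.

F = 10^(0.0635/10) = 1.01473
T_e = (F − 1)·T₀ = (1.01473 − 1) × 290 = 4.27 K

4.27 K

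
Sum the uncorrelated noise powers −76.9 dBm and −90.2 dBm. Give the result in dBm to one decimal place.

−76.7 dBm

Convert to linear, add, convert back:
P₁ = 2.04×10⁻¹¹ W, P₂ = 9.55×10⁻¹³ W
P_tot = 2.14×10⁻¹¹ W → 10 log₁₀(P_tot / 10⁻³) = −76.7 dBm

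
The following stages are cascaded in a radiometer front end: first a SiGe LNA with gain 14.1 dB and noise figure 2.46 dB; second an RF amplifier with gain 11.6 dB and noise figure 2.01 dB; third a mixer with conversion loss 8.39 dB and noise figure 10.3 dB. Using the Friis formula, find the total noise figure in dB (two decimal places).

2.58 dB

Convert to linear (a loss of L dB is a gain of −L dB): F_i = 10^(NF_i/10), G_i = 10^(G_i,dB/10)
  Stage 1: F_1 = 10^(2.46/10) = 1.762, G_1 = 10^(14.1/10) = 25.70
  Stage 2: F_2 = 10^(2.01/10) = 1.589, G_2 = 10^(11.6/10) = 14.45
  Stage 3: F_3 = 10^(10.3/10) = 10.72, G_3 = 10^(−8.39/10) = 0.1449
Friis cascade:
  F = 1.762 + (1.589 − 1)/25.70 + (10.72 − 1)/371.5 = 1.811
NF = 10 log₁₀(1.811) = 2.58 dB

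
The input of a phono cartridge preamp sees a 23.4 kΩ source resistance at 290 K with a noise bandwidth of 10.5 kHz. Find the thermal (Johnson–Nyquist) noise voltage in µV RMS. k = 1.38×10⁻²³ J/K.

1.98 µV

V_n = √(4kTRB)
4kTRB = 4 × 1.38×10⁻²³ × 290 × 2.34×10⁴ × 1.05×10⁴ = 3.93×10⁻¹² V²
V_n = √(3.93×10⁻¹²) = 1.98×10⁻⁶ V = 1.98 µV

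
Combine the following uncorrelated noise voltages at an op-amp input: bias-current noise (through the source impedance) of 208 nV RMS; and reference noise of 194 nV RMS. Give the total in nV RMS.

284 nV

Uncorrelated sources add in power (mean-square): V_tot = √(ΣV_i²)
V_tot = √[(2.08×10⁻⁷)² + (1.94×10⁻⁷)²] = 2.84×10⁻⁷ V = 284 nV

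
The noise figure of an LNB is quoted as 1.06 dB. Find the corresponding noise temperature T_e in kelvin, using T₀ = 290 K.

80.2 K

F = 10^(1.06/10) = 1.27644
T_e = (F − 1)·T₀ = (1.27644 − 1) × 290 = 80.2 K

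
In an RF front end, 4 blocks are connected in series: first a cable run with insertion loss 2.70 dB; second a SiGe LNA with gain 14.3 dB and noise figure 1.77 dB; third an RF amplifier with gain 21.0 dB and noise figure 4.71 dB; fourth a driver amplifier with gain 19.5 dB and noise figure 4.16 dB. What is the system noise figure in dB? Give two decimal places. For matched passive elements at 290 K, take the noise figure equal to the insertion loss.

Convert to linear (a loss of L dB is a gain of −L dB): F_i = 10^(NF_i/10), G_i = 10^(G_i,dB/10)
  Stage 1: F_1 = 10^(2.70/10) = 1.862, G_1 = 10^(−2.70/10) = 0.5370
  Stage 2: F_2 = 10^(1.77/10) = 1.503, G_2 = 10^(14.3/10) = 26.92
  Stage 3: F_3 = 10^(4.71/10) = 2.958, G_3 = 10^(21.0/10) = 125.9
  Stage 4: F_4 = 10^(4.16/10) = 2.606, G_4 = 10^(19.5/10) = 89.13
Friis cascade:
  F = 1.862 + (1.503 − 1)/0.5370 + (2.958 − 1)/14.45 + (2.606 − 1)/1820 = 2.935
NF = 10 log₁₀(2.935) = 4.68 dB

4.68 dB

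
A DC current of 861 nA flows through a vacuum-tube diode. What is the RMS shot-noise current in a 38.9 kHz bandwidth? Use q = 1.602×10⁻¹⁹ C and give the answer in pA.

I_n = √(2qI·B)
2qI·B = 2 × 1.602×10⁻¹⁹ × 8.61×10⁻⁷ × 3.89×10⁴ = 1.07×10⁻²⁰ A²
I_n = √(1.07×10⁻²⁰) = 1.04×10⁻¹⁰ A = 104 pA

104 pA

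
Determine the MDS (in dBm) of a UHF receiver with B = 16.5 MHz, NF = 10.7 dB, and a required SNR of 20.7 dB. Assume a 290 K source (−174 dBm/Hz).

Sensitivity = −174 + 10 log₁₀(B) + NF + SNR_min
= −174 + 72.17 + 10.7 + 20.7
= −70.43 dBm → −70.4 dBm

−70.4 dBm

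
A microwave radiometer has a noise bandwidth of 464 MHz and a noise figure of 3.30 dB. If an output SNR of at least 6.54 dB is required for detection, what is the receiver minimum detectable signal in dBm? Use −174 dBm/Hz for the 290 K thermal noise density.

Sensitivity = −174 + 10 log₁₀(B) + NF + SNR_min
= −174 + 86.67 + 3.30 + 6.54
= −77.49 dBm → −77.5 dBm

−77.5 dBm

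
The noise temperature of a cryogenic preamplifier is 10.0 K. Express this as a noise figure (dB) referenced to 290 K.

F = 1 + T_e/T₀ = 1 + 10.0/290 = 1.03448
NF = 10 log₁₀(1.03448) = 0.147 dB

0.147 dB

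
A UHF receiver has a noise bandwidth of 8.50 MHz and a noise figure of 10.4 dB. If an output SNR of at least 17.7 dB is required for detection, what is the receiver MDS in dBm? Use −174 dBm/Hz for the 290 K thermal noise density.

Sensitivity = −174 + 10 log₁₀(B) + NF + SNR_min
= −174 + 69.29 + 10.4 + 17.7
= −76.61 dBm → −76.6 dBm

−76.6 dBm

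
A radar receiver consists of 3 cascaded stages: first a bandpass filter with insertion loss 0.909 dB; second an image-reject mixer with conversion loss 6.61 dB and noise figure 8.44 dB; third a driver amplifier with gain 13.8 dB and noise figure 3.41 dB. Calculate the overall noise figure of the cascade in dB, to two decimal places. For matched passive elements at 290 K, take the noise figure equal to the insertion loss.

Convert to linear (a loss of L dB is a gain of −L dB): F_i = 10^(NF_i/10), G_i = 10^(G_i,dB/10)
  Stage 1: F_1 = 10^(0.909/10) = 1.233, G_1 = 10^(−0.909/10) = 0.8111
  Stage 2: F_2 = 10^(8.44/10) = 6.982, G_2 = 10^(−6.61/10) = 0.2183
  Stage 3: F_3 = 10^(3.41/10) = 2.193, G_3 = 10^(13.8/10) = 23.99
Friis cascade:
  F = 1.233 + (6.982 − 1)/0.8111 + (2.193 − 1)/0.1771 = 15.34
NF = 10 log₁₀(15.34) = 11.86 dB

11.86 dB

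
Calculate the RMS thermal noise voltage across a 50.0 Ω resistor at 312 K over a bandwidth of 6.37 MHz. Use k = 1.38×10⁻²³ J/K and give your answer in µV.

2.34 µV

V_n = √(4kTRB)
4kTRB = 4 × 1.38×10⁻²³ × 312 × 5.00×10¹ × 6.37×10⁶ = 5.49×10⁻¹² V²
V_n = √(5.49×10⁻¹²) = 2.34×10⁻⁶ V = 2.34 µV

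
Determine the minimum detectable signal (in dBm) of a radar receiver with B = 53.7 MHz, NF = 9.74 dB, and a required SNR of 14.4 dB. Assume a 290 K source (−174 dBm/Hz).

Sensitivity = −174 + 10 log₁₀(B) + NF + SNR_min
= −174 + 77.3 + 9.74 + 14.4
= −72.56 dBm → −72.6 dBm

−72.6 dBm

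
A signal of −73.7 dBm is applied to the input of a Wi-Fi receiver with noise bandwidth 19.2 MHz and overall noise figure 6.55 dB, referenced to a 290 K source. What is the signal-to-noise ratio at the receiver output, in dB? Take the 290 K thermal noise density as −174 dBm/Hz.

20.9 dB

Noise floor: N = −174 + 10 log₁₀(B) + NF
10 log₁₀(1.92×10⁷) = 72.83 dB
N = −174 + 72.83 + 6.55 = −94.62 dBm
SNR = P_sig − N = −73.7 − (−94.62) = 20.92 dB → 20.9 dB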